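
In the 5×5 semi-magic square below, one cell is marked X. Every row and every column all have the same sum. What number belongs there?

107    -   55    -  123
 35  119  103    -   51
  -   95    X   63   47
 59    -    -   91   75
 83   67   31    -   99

79

Column 5 is complete and sums to 395; that is the magic constant.
From row 2, 395 − (35 + 119 + 103 + 51) gives (2,4) = 87.
From row 5, 395 − (83 + 67 + 31 + 99) gives (5,4) = 115.
The remaining cell in column 1 is (3,1) = 395 − 284 = 111.
The remaining cell in column 4 is (1,4) = 395 − 356 = 39.
Row 1 needs 395; the known cells sum to 324, so (1,2) = 71.
From row 3, 395 − (111 + 95 + 63 + 47) gives (3,3) = 79.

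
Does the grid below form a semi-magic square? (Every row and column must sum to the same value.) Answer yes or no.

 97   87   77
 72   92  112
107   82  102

No — row 1 sums to 261 but column 3 sums to 291.

Row 1: 97 + 87 + 77 = 261.
Row 2: 72 + 92 + 112 = 276.
Row 3: 107 + 82 + 102 = 291.
Column 1: 97 + 72 + 107 = 276.
Column 2: 87 + 92 + 82 = 261.
Column 3: 77 + 112 + 102 = 291.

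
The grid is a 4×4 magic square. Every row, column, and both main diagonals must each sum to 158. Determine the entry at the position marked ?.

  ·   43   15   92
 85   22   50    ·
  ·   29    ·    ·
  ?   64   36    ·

Using row 1: 43 + 15 + 92 + ? → (1,1) = 158 − 150 = 8.
Using row 2: 85 + 22 + 50 + ? → (2,4) = 158 − 157 = 1.
Column 3 needs 158; the known cells sum to 101, so (3,3) = 57.
From main diagonal, 158 − (8 + 22 + 57) gives (4,4) = 71.
From anti-diagonal, 158 − (92 + 50 + 29) gives (4,1) = -13.

-13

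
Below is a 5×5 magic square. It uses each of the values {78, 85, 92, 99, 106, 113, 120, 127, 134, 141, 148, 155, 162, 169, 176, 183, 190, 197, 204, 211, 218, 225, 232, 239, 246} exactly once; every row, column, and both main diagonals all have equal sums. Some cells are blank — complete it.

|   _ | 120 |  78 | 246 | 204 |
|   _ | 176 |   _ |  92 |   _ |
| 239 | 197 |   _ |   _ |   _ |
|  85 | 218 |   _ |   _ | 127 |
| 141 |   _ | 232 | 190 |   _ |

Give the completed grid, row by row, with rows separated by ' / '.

The 25 entries sum to 4050, so each line sums to 4050/5 = 810.
From row 1, 810 − (120 + 78 + 246 + 204) gives (1,1) = 162.
Using column 1: 162 + 239 + 85 + 141 + ? → (2,1) = 810 − 627 = 183.
Column 2 needs 810; the known cells sum to 711, so (5,2) = 99.
Anti-diagonal needs 810; the known cells sum to 655, so (3,3) = 155.
Row 5: 141 + 99 + 232 + 190 + ? = 810, so (5,5) = 148.
Main diagonal needs 810; the known cells sum to 641, so (4,4) = 169.
Row 4 must total 810; the given cells sum to 599, so (4,3) = 211.
Column 3 needs 810; the known cells sum to 676, so (2,3) = 134.
Column 4 must total 810; the given cells sum to 697, so (3,4) = 113.
Row 2 must total 810; the given cells sum to 585, so (2,5) = 225.
The remaining cell in row 3 is (3,5) = 810 − 704 = 106.

162 120 78 246 204 / 183 176 134 92 225 / 239 197 155 113 106 / 85 218 211 169 127 / 141 99 232 190 148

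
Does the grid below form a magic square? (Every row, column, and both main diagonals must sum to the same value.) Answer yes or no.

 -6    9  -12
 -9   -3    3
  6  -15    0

Yes

Row 1: -6 + 9 + (-12) = -9.
Row 2: -9 + (-3) + 3 = -9.
Row 3: 6 + (-15) + 0 = -9.
Column 1: -6 + (-9) + 6 = -9.
Column 2: 9 + (-3) + (-15) = -9.
Column 3: -12 + 3 + 0 = -9.
Main diagonal: -6 + (-3) + 0 = -9.
Anti-diagonal: -12 + (-3) + 6 = -9.
All lines sum to -9.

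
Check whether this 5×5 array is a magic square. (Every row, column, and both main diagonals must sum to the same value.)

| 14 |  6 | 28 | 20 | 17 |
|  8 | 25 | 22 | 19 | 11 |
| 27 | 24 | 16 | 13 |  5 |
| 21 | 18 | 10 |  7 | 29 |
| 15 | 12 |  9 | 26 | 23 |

Row 1: 14 + 6 + 28 + 20 + 17 = 85.
Row 2: 8 + 25 + 22 + 19 + 11 = 85.
Row 3: 27 + 24 + 16 + 13 + 5 = 85.
Row 4: 21 + 18 + 10 + 7 + 29 = 85.
Row 5: 15 + 12 + 9 + 26 + 23 = 85.
Column 1: 14 + 8 + 27 + 21 + 15 = 85.
Column 2: 6 + 25 + 24 + 18 + 12 = 85.
Column 3: 28 + 22 + 16 + 10 + 9 = 85.
Column 4: 20 + 19 + 13 + 7 + 26 = 85.
Column 5: 17 + 11 + 5 + 29 + 23 = 85.
Main diagonal: 14 + 25 + 16 + 7 + 23 = 85.
Anti-diagonal: 17 + 19 + 16 + 18 + 15 = 85.
All lines sum to 85.

Yes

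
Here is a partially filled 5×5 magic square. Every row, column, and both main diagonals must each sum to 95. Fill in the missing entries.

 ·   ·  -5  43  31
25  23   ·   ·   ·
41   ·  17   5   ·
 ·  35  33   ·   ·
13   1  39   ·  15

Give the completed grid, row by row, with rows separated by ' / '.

From row 5, 95 − (13 + 1 + 39 + 15) gives (5,4) = 27.
Column 3: -5 + 17 + 33 + 39 + ? = 95, so (2,3) = 11.
Using anti-diagonal: 31 + 17 + 35 + 13 + ? → (2,4) = 95 − 96 = -1.
Row 2 needs 95; the known cells sum to 58, so (2,5) = 37.
Column 4 must total 95; the given cells sum to 74, so (4,4) = 21.
Using main diagonal: 23 + 17 + 21 + 15 + ? → (1,1) = 95 − 76 = 19.
From row 1, 95 − (19 + (-5) + 43 + 31) gives (1,2) = 7.
Column 1 needs 95; the known cells sum to 98, so (4,1) = -3.
Column 2: 7 + 23 + 35 + 1 + ? = 95, so (3,2) = 29.
Row 3 must total 95; the given cells sum to 92, so (3,5) = 3.
The remaining cell in row 4 is (4,5) = 95 − 86 = 9.

19 7 -5 43 31 / 25 23 11 -1 37 / 41 29 17 5 3 / -3 35 33 21 9 / 13 1 39 27 15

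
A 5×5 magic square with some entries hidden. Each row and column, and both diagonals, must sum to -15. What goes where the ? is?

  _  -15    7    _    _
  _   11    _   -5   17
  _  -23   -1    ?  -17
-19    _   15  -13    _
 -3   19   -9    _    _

Column 2 must total -15; the given cells sum to -8, so (4,2) = -7.
Column 3: 7 + (-1) + 15 + (-9) + ? = -15, so (2,3) = -27.
Anti-diagonal: -5 + (-1) + (-7) + (-3) + ? = -15, so (1,5) = 1.
Row 2 needs -15; the known cells sum to -4, so (2,1) = -11.
Using row 4: -19 + (-7) + 15 + (-13) + ? → (4,5) = -15 − (-24) = 9.
Column 5: 1 + 17 + (-17) + 9 + ? = -15, so (5,5) = -25.
The remaining cell in main diagonal is (1,1) = -15 − (-28) = 13.
Row 1: 13 + (-15) + 7 + 1 + ? = -15, so (1,4) = -21.
The remaining cell in row 5 is (5,4) = -15 − (-18) = 3.
From column 1, -15 − (13 + (-11) + (-19) + (-3)) gives (3,1) = 5.
Using column 4: -21 + (-5) + (-13) + 3 + ? → (3,4) = -15 − (-36) = 21.

21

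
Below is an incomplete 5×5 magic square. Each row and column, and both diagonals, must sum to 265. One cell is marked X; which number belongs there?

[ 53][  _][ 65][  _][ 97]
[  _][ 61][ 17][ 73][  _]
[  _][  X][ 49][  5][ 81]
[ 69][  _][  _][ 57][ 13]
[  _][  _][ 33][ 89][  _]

Using column 3: 65 + 17 + 49 + 33 + ? → (4,3) = 265 − 164 = 101.
Using column 4: 73 + 5 + 57 + 89 + ? → (1,4) = 265 − 224 = 41.
Main diagonal must total 265; the given cells sum to 220, so (5,5) = 45.
Row 1: 53 + 65 + 41 + 97 + ? = 265, so (1,2) = 9.
Using row 4: 69 + 101 + 57 + 13 + ? → (4,2) = 265 − 240 = 25.
Column 5: 97 + 81 + 13 + 45 + ? = 265, so (2,5) = 29.
Using anti-diagonal: 97 + 73 + 49 + 25 + ? → (5,1) = 265 − 244 = 21.
From row 2, 265 − (61 + 17 + 73 + 29) gives (2,1) = 85.
Row 5: 21 + 33 + 89 + 45 + ? = 265, so (5,2) = 77.
Column 1: 53 + 85 + 69 + 21 + ? = 265, so (3,1) = 37.
Column 2 needs 265; the known cells sum to 172, so (3,2) = 93.

93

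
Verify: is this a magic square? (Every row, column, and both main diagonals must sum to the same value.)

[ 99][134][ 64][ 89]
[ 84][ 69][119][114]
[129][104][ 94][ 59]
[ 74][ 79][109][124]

Row 1: 99 + 134 + 64 + 89 = 386.
Row 2: 84 + 69 + 119 + 114 = 386.
Row 3: 129 + 104 + 94 + 59 = 386.
Row 4: 74 + 79 + 109 + 124 = 386.
Column 1: 99 + 84 + 129 + 74 = 386.
Column 2: 134 + 69 + 104 + 79 = 386.
Column 3: 64 + 119 + 94 + 109 = 386.
Column 4: 89 + 114 + 59 + 124 = 386.
Main diagonal: 99 + 69 + 94 + 124 = 386.
Anti-diagonal: 89 + 119 + 104 + 74 = 386.
All lines sum to 386.

Yes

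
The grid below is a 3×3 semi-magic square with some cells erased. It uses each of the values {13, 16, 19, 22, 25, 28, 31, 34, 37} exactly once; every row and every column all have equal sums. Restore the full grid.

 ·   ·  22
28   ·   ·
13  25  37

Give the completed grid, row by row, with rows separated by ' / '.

34 19 22 / 28 31 16 / 13 25 37

The 9 entries sum to 225, so each line sums to 225/3 = 75.
Using column 1: 28 + 13 + ? → (1,1) = 75 − 41 = 34.
The remaining cell in column 3 is (2,3) = 75 − 59 = 16.
Using row 1: 34 + 22 + ? → (1,2) = 75 − 56 = 19.
Row 2 needs 75; the known cells sum to 44, so (2,2) = 31.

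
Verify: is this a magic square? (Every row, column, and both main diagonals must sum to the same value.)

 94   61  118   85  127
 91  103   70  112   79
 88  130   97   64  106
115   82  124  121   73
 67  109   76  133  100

No — row 4 sums to 515 but column 2 sums to 485.

Row 1: 94 + 61 + 118 + 85 + 127 = 485.
Row 2: 91 + 103 + 70 + 112 + 79 = 455.
Row 3: 88 + 130 + 97 + 64 + 106 = 485.
Row 4: 115 + 82 + 124 + 121 + 73 = 515.
Row 5: 67 + 109 + 76 + 133 + 100 = 485.
Column 1: 94 + 91 + 88 + 115 + 67 = 455.
Column 2: 61 + 103 + 130 + 82 + 109 = 485.
Column 3: 118 + 70 + 97 + 124 + 76 = 485.
Column 4: 85 + 112 + 64 + 121 + 133 = 515.
Column 5: 127 + 79 + 106 + 73 + 100 = 485.
Main diagonal: 94 + 103 + 97 + 121 + 100 = 515.
Anti-diagonal: 127 + 112 + 97 + 82 + 67 = 485.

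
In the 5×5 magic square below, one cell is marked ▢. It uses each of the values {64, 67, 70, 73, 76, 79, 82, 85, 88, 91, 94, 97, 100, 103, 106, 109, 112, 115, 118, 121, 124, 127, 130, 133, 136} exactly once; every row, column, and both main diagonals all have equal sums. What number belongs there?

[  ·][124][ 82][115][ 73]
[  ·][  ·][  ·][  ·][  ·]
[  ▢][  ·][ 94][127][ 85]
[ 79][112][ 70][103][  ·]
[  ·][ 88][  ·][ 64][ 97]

118

The 25 entries sum to 2500, so each line sums to 2500/5 = 500.
From row 1, 500 − (124 + 82 + 115 + 73) gives (1,1) = 106.
Row 4 needs 500; the known cells sum to 364, so (4,5) = 136.
The remaining cell in column 4 is (2,4) = 500 − 409 = 91.
Column 5 must total 500; the given cells sum to 391, so (2,5) = 109.
Using main diagonal: 106 + 94 + 103 + 97 + ? → (2,2) = 500 − 400 = 100.
Anti-diagonal must total 500; the given cells sum to 370, so (5,1) = 130.
Row 5: 130 + 88 + 64 + 97 + ? = 500, so (5,3) = 121.
Column 2 needs 500; the known cells sum to 424, so (3,2) = 76.
Column 3 needs 500; the known cells sum to 367, so (2,3) = 133.
Row 2: 100 + 133 + 91 + 109 + ? = 500, so (2,1) = 67.
Row 3: 76 + 94 + 127 + 85 + ? = 500, so (3,1) = 118.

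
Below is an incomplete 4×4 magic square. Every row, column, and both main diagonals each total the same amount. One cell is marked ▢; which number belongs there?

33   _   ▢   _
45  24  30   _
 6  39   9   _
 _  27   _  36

42

Main diagonal is complete and sums to 102; that is the magic constant.
From row 2, 102 − (45 + 24 + 30) gives (2,4) = 3.
The remaining cell in row 3 is (3,4) = 102 − 54 = 48.
Column 1 must total 102; the given cells sum to 84, so (4,1) = 18.
The remaining cell in column 2 is (1,2) = 102 − 90 = 12.
From column 4, 102 − (3 + 48 + 36) gives (1,4) = 15.
Row 1 must total 102; the given cells sum to 60, so (1,3) = 42.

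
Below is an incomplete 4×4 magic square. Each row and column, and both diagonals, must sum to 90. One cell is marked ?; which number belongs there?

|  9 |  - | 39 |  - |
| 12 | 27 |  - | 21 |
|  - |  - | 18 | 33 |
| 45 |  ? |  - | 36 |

6

From row 2, 90 − (12 + 27 + 21) gives (2,3) = 30.
Column 1 must total 90; the given cells sum to 66, so (3,1) = 24.
From column 3, 90 − (39 + 30 + 18) gives (4,3) = 3.
The remaining cell in column 4 is (1,4) = 90 − 90 = 0.
From anti-diagonal, 90 − (0 + 30 + 45) gives (3,2) = 15.
Row 1 needs 90; the known cells sum to 48, so (1,2) = 42.
Row 4: 45 + 3 + 36 + ? = 90, so (4,2) = 6.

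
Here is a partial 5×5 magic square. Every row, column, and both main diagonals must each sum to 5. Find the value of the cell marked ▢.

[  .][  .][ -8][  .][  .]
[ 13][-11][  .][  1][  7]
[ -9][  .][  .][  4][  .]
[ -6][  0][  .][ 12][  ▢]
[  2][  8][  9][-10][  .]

From row 2, 5 − (13 + (-11) + 1 + 7) gives (2,3) = -5.
Using row 5: 2 + 8 + 9 + (-10) + ? → (5,5) = 5 − 9 = -4.
Column 1: 13 + (-9) + (-6) + 2 + ? = 5, so (1,1) = 5.
Column 4: 1 + 4 + 12 + (-10) + ? = 5, so (1,4) = -2.
Main diagonal must total 5; the given cells sum to 2, so (3,3) = 3.
Anti-diagonal: 1 + 3 + 0 + 2 + ? = 5, so (1,5) = -1.
The remaining cell in row 1 is (1,2) = 5 − (-6) = 11.
The remaining cell in column 2 is (3,2) = 5 − 8 = -3.
Column 3 must total 5; the given cells sum to -1, so (4,3) = 6.
The remaining cell in row 3 is (3,5) = 5 − (-5) = 10.
Using row 4: -6 + 0 + 6 + 12 + ? → (4,5) = 5 − 12 = -7.

-7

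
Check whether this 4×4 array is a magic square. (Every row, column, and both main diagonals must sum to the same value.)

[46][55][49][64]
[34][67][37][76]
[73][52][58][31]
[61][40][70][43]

Row 1: 46 + 55 + 49 + 64 = 214.
Row 2: 34 + 67 + 37 + 76 = 214.
Row 3: 73 + 52 + 58 + 31 = 214.
Row 4: 61 + 40 + 70 + 43 = 214.
Column 1: 46 + 34 + 73 + 61 = 214.
Column 2: 55 + 67 + 52 + 40 = 214.
Column 3: 49 + 37 + 58 + 70 = 214.
Column 4: 64 + 76 + 31 + 43 = 214.
Main diagonal: 46 + 67 + 58 + 43 = 214.
Anti-diagonal: 64 + 37 + 52 + 61 = 214.
All lines sum to 214.

Yes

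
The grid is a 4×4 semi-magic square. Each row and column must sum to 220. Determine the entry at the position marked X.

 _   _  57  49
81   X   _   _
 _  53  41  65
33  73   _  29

Row 3 needs 220; the known cells sum to 159, so (3,1) = 61.
From row 4, 220 − (33 + 73 + 29) gives (4,3) = 85.
Column 1 must total 220; the given cells sum to 175, so (1,1) = 45.
Using column 3: 57 + 41 + 85 + ? → (2,3) = 220 − 183 = 37.
Column 4: 49 + 65 + 29 + ? = 220, so (2,4) = 77.
Using row 1: 45 + 57 + 49 + ? → (1,2) = 220 − 151 = 69.
Row 2: 81 + 37 + 77 + ? = 220, so (2,2) = 25.

25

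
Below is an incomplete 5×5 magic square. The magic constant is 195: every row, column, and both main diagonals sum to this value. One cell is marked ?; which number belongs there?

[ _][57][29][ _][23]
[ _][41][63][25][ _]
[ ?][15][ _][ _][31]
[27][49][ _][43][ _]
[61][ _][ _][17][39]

Column 2: 57 + 41 + 15 + 49 + ? = 195, so (5,2) = 33.
From anti-diagonal, 195 − (23 + 25 + 49 + 61) gives (3,3) = 37.
Row 5 must total 195; the given cells sum to 150, so (5,3) = 45.
Column 3 must total 195; the given cells sum to 174, so (4,3) = 21.
Main diagonal: 41 + 37 + 43 + 39 + ? = 195, so (1,1) = 35.
Row 1 must total 195; the given cells sum to 144, so (1,4) = 51.
Row 4: 27 + 49 + 21 + 43 + ? = 195, so (4,5) = 55.
Column 4: 51 + 25 + 43 + 17 + ? = 195, so (3,4) = 59.
Column 5 needs 195; the known cells sum to 148, so (2,5) = 47.
Row 2: 41 + 63 + 25 + 47 + ? = 195, so (2,1) = 19.
Row 3 needs 195; the known cells sum to 142, so (3,1) = 53.

53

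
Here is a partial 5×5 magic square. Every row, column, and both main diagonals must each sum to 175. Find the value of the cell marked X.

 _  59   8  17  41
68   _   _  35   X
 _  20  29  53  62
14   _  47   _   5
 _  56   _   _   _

Row 1: 59 + 8 + 17 + 41 + ? = 175, so (1,1) = 50.
From row 3, 175 − (20 + 29 + 53 + 62) gives (3,1) = 11.
From column 1, 175 − (50 + 68 + 11 + 14) gives (5,1) = 32.
From anti-diagonal, 175 − (41 + 35 + 29 + 32) gives (4,2) = 38.
Using row 4: 14 + 38 + 47 + 5 + ? → (4,4) = 175 − 104 = 71.
The remaining cell in column 2 is (2,2) = 175 − 173 = 2.
Column 4 must total 175; the given cells sum to 176, so (5,4) = -1.
Main diagonal: 50 + 2 + 29 + 71 + ? = 175, so (5,5) = 23.
Using row 5: 32 + 56 + (-1) + 23 + ? → (5,3) = 175 − 110 = 65.
Column 3: 8 + 29 + 47 + 65 + ? = 175, so (2,3) = 26.
Column 5 must total 175; the given cells sum to 131, so (2,5) = 44.

44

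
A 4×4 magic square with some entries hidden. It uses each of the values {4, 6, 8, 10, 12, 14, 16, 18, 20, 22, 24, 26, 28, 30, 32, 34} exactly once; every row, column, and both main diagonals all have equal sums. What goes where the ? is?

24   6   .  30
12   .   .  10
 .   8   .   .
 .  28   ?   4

26

The 16 entries sum to 304, so each line sums to 304/4 = 76.
From row 1, 76 − (24 + 6 + 30) gives (1,3) = 16.
The remaining cell in column 2 is (2,2) = 76 − 42 = 34.
Using column 4: 30 + 10 + 4 + ? → (3,4) = 76 − 44 = 32.
Using main diagonal: 24 + 34 + 4 + ? → (3,3) = 76 − 62 = 14.
Using row 2: 12 + 34 + 10 + ? → (2,3) = 76 − 56 = 20.
Row 3 must total 76; the given cells sum to 54, so (3,1) = 22.
Column 1 must total 76; the given cells sum to 58, so (4,1) = 18.
The remaining cell in column 3 is (4,3) = 76 − 50 = 26.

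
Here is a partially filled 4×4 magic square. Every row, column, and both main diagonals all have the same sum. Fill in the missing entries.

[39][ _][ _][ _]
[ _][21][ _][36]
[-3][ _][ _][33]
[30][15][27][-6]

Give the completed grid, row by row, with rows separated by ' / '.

39 6 18 3 / 0 21 9 36 / -3 24 12 33 / 30 15 27 -6

Row 4 is already complete: 30 + 15 + 27 + -6 = 66, so that is the magic constant.
The remaining cell in column 1 is (2,1) = 66 − 66 = 0.
Using column 4: 36 + 33 + (-6) + ? → (1,4) = 66 − 63 = 3.
Main diagonal must total 66; the given cells sum to 54, so (3,3) = 12.
Row 2 must total 66; the given cells sum to 57, so (2,3) = 9.
Using row 3: -3 + 12 + 33 + ? → (3,2) = 66 − 42 = 24.
Column 2 needs 66; the known cells sum to 60, so (1,2) = 6.
Using column 3: 9 + 12 + 27 + ? → (1,3) = 66 − 48 = 18.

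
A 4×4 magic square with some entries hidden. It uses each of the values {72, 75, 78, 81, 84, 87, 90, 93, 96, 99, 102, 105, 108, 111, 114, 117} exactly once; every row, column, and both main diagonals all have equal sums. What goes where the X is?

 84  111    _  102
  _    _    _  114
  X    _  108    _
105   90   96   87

The 16 entries sum to 1512, so each line sums to 1512/4 = 378.
Row 1: 84 + 111 + 102 + ? = 378, so (1,3) = 81.
Using column 3: 81 + 108 + 96 + ? → (2,3) = 378 − 285 = 93.
The remaining cell in column 4 is (3,4) = 378 − 303 = 75.
The remaining cell in main diagonal is (2,2) = 378 − 279 = 99.
From anti-diagonal, 378 − (102 + 93 + 105) gives (3,2) = 78.
Row 2: 99 + 93 + 114 + ? = 378, so (2,1) = 72.
Row 3: 78 + 108 + 75 + ? = 378, so (3,1) = 117.

117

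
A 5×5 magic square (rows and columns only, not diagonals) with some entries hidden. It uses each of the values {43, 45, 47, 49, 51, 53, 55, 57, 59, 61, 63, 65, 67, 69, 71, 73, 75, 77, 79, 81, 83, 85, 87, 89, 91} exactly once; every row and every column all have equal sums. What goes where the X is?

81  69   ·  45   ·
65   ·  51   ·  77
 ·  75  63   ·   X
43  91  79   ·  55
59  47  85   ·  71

The 25 entries sum to 1675, so each line sums to 1675/5 = 335.
Row 4: 43 + 91 + 79 + 55 + ? = 335, so (4,4) = 67.
Row 5: 59 + 47 + 85 + 71 + ? = 335, so (5,4) = 73.
From column 1, 335 − (81 + 65 + 43 + 59) gives (3,1) = 87.
Column 2 needs 335; the known cells sum to 282, so (2,2) = 53.
Column 3 must total 335; the given cells sum to 278, so (1,3) = 57.
Row 1: 81 + 69 + 57 + 45 + ? = 335, so (1,5) = 83.
Using row 2: 65 + 53 + 51 + 77 + ? → (2,4) = 335 − 246 = 89.
Using column 4: 45 + 89 + 67 + 73 + ? → (3,4) = 335 − 274 = 61.
Column 5 must total 335; the given cells sum to 286, so (3,5) = 49.

49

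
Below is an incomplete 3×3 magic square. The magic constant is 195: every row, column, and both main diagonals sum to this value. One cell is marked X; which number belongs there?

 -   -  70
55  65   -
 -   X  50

Row 2 must total 195; the given cells sum to 120, so (2,3) = 75.
Main diagonal: 65 + 50 + ? = 195, so (1,1) = 80.
The remaining cell in anti-diagonal is (3,1) = 195 − 135 = 60.
Row 1: 80 + 70 + ? = 195, so (1,2) = 45.
Using row 3: 60 + 50 + ? → (3,2) = 195 − 110 = 85.

85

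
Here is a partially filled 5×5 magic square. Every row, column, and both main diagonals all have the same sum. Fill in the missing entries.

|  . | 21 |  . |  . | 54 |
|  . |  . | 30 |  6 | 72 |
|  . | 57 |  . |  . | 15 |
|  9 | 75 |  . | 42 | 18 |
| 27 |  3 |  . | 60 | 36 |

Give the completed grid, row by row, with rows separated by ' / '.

45 21 12 63 54 / 48 39 30 6 72 / 66 57 33 24 15 / 9 75 51 42 18 / 27 3 69 60 36

Column 5 is already complete: 54 + 72 + 15 + 18 + 36 = 195, so that is the magic constant.
Row 4: 9 + 75 + 42 + 18 + ? = 195, so (4,3) = 51.
The remaining cell in row 5 is (5,3) = 195 − 126 = 69.
Column 2 must total 195; the given cells sum to 156, so (2,2) = 39.
Using anti-diagonal: 54 + 6 + 75 + 27 + ? → (3,3) = 195 − 162 = 33.
The remaining cell in row 2 is (2,1) = 195 − 147 = 48.
Column 3 needs 195; the known cells sum to 183, so (1,3) = 12.
Using main diagonal: 39 + 33 + 42 + 36 + ? → (1,1) = 195 − 150 = 45.
Row 1 needs 195; the known cells sum to 132, so (1,4) = 63.
The remaining cell in column 1 is (3,1) = 195 − 129 = 66.
From column 4, 195 − (63 + 6 + 42 + 60) gives (3,4) = 24.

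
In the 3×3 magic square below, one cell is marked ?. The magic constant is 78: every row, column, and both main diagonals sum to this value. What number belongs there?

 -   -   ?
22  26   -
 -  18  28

20

Row 2 needs 78; the known cells sum to 48, so (2,3) = 30.
Using row 3: 18 + 28 + ? → (3,1) = 78 − 46 = 32.
Using column 1: 22 + 32 + ? → (1,1) = 78 − 54 = 24.
Column 2 must total 78; the given cells sum to 44, so (1,2) = 34.
Using column 3: 30 + 28 + ? → (1,3) = 78 − 58 = 20.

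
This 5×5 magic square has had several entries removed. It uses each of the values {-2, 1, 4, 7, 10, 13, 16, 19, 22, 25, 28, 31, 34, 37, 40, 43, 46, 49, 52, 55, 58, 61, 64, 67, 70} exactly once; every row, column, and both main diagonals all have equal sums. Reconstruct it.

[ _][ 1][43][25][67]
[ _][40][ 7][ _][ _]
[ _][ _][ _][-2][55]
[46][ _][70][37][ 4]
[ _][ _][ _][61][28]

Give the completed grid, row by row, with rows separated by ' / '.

The 25 entries sum to 850, so each line sums to 850/5 = 170.
Row 1 needs 170; the known cells sum to 136, so (1,1) = 34.
Row 4: 46 + 70 + 37 + 4 + ? = 170, so (4,2) = 13.
Column 4: 25 + (-2) + 37 + 61 + ? = 170, so (2,4) = 49.
Column 5: 67 + 55 + 4 + 28 + ? = 170, so (2,5) = 16.
Main diagonal needs 170; the known cells sum to 139, so (3,3) = 31.
Anti-diagonal needs 170; the known cells sum to 160, so (5,1) = 10.
The remaining cell in row 2 is (2,1) = 170 − 112 = 58.
The remaining cell in column 1 is (3,1) = 170 − 148 = 22.
Column 3 needs 170; the known cells sum to 151, so (5,3) = 19.
Row 3 needs 170; the known cells sum to 106, so (3,2) = 64.
From row 5, 170 − (10 + 19 + 61 + 28) gives (5,2) = 52.

34 1 43 25 67 / 58 40 7 49 16 / 22 64 31 -2 55 / 46 13 70 37 4 / 10 52 19 61 28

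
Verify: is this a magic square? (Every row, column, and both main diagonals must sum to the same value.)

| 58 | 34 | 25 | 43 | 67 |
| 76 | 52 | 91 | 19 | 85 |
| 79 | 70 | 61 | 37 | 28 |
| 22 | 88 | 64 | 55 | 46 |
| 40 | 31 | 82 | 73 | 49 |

No — row 2 sums to 323 but column 5 sums to 275.

Row 1: 58 + 34 + 25 + 43 + 67 = 227.
Row 2: 76 + 52 + 91 + 19 + 85 = 323.
Row 3: 79 + 70 + 61 + 37 + 28 = 275.
Row 4: 22 + 88 + 64 + 55 + 46 = 275.
Row 5: 40 + 31 + 82 + 73 + 49 = 275.
Column 1: 58 + 76 + 79 + 22 + 40 = 275.
Column 2: 34 + 52 + 70 + 88 + 31 = 275.
Column 3: 25 + 91 + 61 + 64 + 82 = 323.
Column 4: 43 + 19 + 37 + 55 + 73 = 227.
Column 5: 67 + 85 + 28 + 46 + 49 = 275.
Main diagonal: 58 + 52 + 61 + 55 + 49 = 275.
Anti-diagonal: 67 + 19 + 61 + 88 + 40 = 275.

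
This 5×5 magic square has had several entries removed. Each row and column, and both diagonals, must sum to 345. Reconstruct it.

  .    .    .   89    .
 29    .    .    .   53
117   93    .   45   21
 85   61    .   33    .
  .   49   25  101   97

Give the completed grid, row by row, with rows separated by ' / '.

From row 3, 345 − (117 + 93 + 45 + 21) gives (3,3) = 69.
Row 5: 49 + 25 + 101 + 97 + ? = 345, so (5,1) = 73.
Using column 1: 29 + 117 + 85 + 73 + ? → (1,1) = 345 − 304 = 41.
Column 4 must total 345; the given cells sum to 268, so (2,4) = 77.
Main diagonal needs 345; the known cells sum to 240, so (2,2) = 105.
Anti-diagonal must total 345; the given cells sum to 280, so (1,5) = 65.
From row 2, 345 − (29 + 105 + 77 + 53) gives (2,3) = 81.
From column 2, 345 − (105 + 93 + 61 + 49) gives (1,2) = 37.
Using column 5: 65 + 53 + 21 + 97 + ? → (4,5) = 345 − 236 = 109.
The remaining cell in row 1 is (1,3) = 345 − 232 = 113.
Using row 4: 85 + 61 + 33 + 109 + ? → (4,3) = 345 − 288 = 57.

41 37 113 89 65 / 29 105 81 77 53 / 117 93 69 45 21 / 85 61 57 33 109 / 73 49 25 101 97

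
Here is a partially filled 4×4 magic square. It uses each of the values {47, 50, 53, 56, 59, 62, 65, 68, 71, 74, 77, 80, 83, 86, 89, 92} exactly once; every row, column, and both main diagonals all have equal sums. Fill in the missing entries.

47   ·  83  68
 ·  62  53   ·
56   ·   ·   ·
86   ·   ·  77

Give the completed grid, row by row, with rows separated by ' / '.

47 80 83 68 / 89 62 53 74 / 56 71 92 59 / 86 65 50 77

The 16 entries sum to 1112, so each line sums to 1112/4 = 278.
Using row 1: 47 + 83 + 68 + ? → (1,2) = 278 − 198 = 80.
Column 1 needs 278; the known cells sum to 189, so (2,1) = 89.
Main diagonal must total 278; the given cells sum to 186, so (3,3) = 92.
The remaining cell in anti-diagonal is (3,2) = 278 − 207 = 71.
Row 2 must total 278; the given cells sum to 204, so (2,4) = 74.
Row 3 needs 278; the known cells sum to 219, so (3,4) = 59.
Column 2 must total 278; the given cells sum to 213, so (4,2) = 65.
The remaining cell in column 3 is (4,3) = 278 − 228 = 50.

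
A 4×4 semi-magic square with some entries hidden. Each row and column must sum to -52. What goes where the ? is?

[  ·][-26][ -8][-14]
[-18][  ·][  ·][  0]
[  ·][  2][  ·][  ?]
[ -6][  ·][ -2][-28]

-10

From row 1, -52 − (-26 + (-8) + (-14)) gives (1,1) = -4.
Using row 4: -6 + (-2) + (-28) + ? → (4,2) = -52 − (-36) = -16.
Using column 1: -4 + (-18) + (-6) + ? → (3,1) = -52 − (-28) = -24.
The remaining cell in column 2 is (2,2) = -52 − (-40) = -12.
Using column 4: -14 + 0 + (-28) + ? → (3,4) = -52 − (-42) = -10.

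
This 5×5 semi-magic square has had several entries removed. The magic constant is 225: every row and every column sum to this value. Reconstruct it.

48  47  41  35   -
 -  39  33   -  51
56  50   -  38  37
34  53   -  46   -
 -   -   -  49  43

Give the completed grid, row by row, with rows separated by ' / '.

48 47 41 35 54 / 45 39 33 57 51 / 56 50 44 38 37 / 34 53 52 46 40 / 42 36 55 49 43

Row 1: 48 + 47 + 41 + 35 + ? = 225, so (1,5) = 54.
Row 3: 56 + 50 + 38 + 37 + ? = 225, so (3,3) = 44.
From column 2, 225 − (47 + 39 + 50 + 53) gives (5,2) = 36.
The remaining cell in column 4 is (2,4) = 225 − 168 = 57.
Column 5: 54 + 51 + 37 + 43 + ? = 225, so (4,5) = 40.
Using row 2: 39 + 33 + 57 + 51 + ? → (2,1) = 225 − 180 = 45.
The remaining cell in row 4 is (4,3) = 225 − 173 = 52.
Column 1 must total 225; the given cells sum to 183, so (5,1) = 42.
Column 3: 41 + 33 + 44 + 52 + ? = 225, so (5,3) = 55.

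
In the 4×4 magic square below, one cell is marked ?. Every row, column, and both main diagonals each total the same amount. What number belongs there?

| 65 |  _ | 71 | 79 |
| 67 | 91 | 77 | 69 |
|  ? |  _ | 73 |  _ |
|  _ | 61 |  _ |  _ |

Row 2 is complete and sums to 304; that is the magic constant.
From row 1, 304 − (65 + 71 + 79) gives (1,2) = 89.
Column 2: 89 + 91 + 61 + ? = 304, so (3,2) = 63.
Using column 3: 71 + 77 + 73 + ? → (4,3) = 304 − 221 = 83.
From main diagonal, 304 − (65 + 91 + 73) gives (4,4) = 75.
Anti-diagonal needs 304; the known cells sum to 219, so (4,1) = 85.
The remaining cell in column 1 is (3,1) = 304 − 217 = 87.

87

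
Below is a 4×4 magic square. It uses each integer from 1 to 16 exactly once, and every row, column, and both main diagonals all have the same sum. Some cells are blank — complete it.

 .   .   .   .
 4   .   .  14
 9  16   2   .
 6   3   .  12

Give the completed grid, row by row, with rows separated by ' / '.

The entries are 1 through 16, which sum to 136, so each line sums to 136/4 = 34.
The remaining cell in row 3 is (3,4) = 34 − 27 = 7.
From row 4, 34 − (6 + 3 + 12) gives (4,3) = 13.
Using column 1: 4 + 9 + 6 + ? → (1,1) = 34 − 19 = 15.
Using column 4: 14 + 7 + 12 + ? → (1,4) = 34 − 33 = 1.
Main diagonal needs 34; the known cells sum to 29, so (2,2) = 5.
Anti-diagonal needs 34; the known cells sum to 23, so (2,3) = 11.
Using column 2: 5 + 16 + 3 + ? → (1,2) = 34 − 24 = 10.
Column 3 must total 34; the given cells sum to 26, so (1,3) = 8.

15 10 8 1 / 4 5 11 14 / 9 16 2 7 / 6 3 13 12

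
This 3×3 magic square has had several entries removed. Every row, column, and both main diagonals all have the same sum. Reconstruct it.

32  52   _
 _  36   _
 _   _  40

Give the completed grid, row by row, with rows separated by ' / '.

32 52 24 / 28 36 44 / 48 20 40

Main diagonal is already complete: 32 + 36 + 40 = 108, so that is the magic constant.
Using row 1: 32 + 52 + ? → (1,3) = 108 − 84 = 24.
Column 2: 52 + 36 + ? = 108, so (3,2) = 20.
Column 3: 24 + 40 + ? = 108, so (2,3) = 44.
From anti-diagonal, 108 − (24 + 36) gives (3,1) = 48.
Row 2 must total 108; the given cells sum to 80, so (2,1) = 28.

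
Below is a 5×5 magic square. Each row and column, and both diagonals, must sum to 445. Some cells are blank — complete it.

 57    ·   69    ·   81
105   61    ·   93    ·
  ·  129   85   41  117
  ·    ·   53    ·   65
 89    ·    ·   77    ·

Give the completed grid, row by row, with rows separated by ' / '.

The remaining cell in row 3 is (3,1) = 445 − 372 = 73.
The remaining cell in column 1 is (4,1) = 445 − 324 = 121.
Using anti-diagonal: 81 + 93 + 85 + 89 + ? → (4,2) = 445 − 348 = 97.
The remaining cell in row 4 is (4,4) = 445 − 336 = 109.
Column 4 must total 445; the given cells sum to 320, so (1,4) = 125.
From main diagonal, 445 − (57 + 61 + 85 + 109) gives (5,5) = 133.
Using row 1: 57 + 69 + 125 + 81 + ? → (1,2) = 445 − 332 = 113.
Column 2: 113 + 61 + 129 + 97 + ? = 445, so (5,2) = 45.
From column 5, 445 − (81 + 117 + 65 + 133) gives (2,5) = 49.
Row 2: 105 + 61 + 93 + 49 + ? = 445, so (2,3) = 137.
Row 5 needs 445; the known cells sum to 344, so (5,3) = 101.

57 113 69 125 81 / 105 61 137 93 49 / 73 129 85 41 117 / 121 97 53 109 65 / 89 45 101 77 133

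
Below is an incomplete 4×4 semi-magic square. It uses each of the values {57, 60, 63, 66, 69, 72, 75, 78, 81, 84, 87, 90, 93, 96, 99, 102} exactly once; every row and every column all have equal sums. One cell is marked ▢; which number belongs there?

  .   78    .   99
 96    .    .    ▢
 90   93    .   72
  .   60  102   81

66

The 16 entries sum to 1272, so each line sums to 1272/4 = 318.
From row 3, 318 − (90 + 93 + 72) gives (3,3) = 63.
Row 4: 60 + 102 + 81 + ? = 318, so (4,1) = 75.
From column 1, 318 − (96 + 90 + 75) gives (1,1) = 57.
The remaining cell in column 2 is (2,2) = 318 − 231 = 87.
The remaining cell in column 4 is (2,4) = 318 − 252 = 66.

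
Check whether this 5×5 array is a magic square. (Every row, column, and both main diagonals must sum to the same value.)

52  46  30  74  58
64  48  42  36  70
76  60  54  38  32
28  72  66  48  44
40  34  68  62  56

Row 1: 52 + 46 + 30 + 74 + 58 = 260.
Row 2: 64 + 48 + 42 + 36 + 70 = 260.
Row 3: 76 + 60 + 54 + 38 + 32 = 260.
Row 4: 28 + 72 + 66 + 48 + 44 = 258.
Row 5: 40 + 34 + 68 + 62 + 56 = 260.
Column 1: 52 + 64 + 76 + 28 + 40 = 260.
Column 2: 46 + 48 + 60 + 72 + 34 = 260.
Column 3: 30 + 42 + 54 + 66 + 68 = 260.
Column 4: 74 + 36 + 38 + 48 + 62 = 258.
Column 5: 58 + 70 + 32 + 44 + 56 = 260.
Main diagonal: 52 + 48 + 54 + 48 + 56 = 258.
Anti-diagonal: 58 + 36 + 54 + 72 + 40 = 260.

No — row 5 sums to 260 but column 4 sums to 258.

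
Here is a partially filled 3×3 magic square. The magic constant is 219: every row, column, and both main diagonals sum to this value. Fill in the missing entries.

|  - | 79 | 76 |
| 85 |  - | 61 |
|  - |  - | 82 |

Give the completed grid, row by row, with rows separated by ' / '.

Row 1 must total 219; the given cells sum to 155, so (1,1) = 64.
The remaining cell in row 2 is (2,2) = 219 − 146 = 73.
The remaining cell in column 1 is (3,1) = 219 − 149 = 70.
Column 2 needs 219; the known cells sum to 152, so (3,2) = 67.

64 79 76 / 85 73 61 / 70 67 82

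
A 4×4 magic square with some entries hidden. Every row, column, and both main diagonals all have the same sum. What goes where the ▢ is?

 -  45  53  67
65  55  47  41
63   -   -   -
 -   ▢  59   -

51

Row 2 is complete and sums to 208; that is the magic constant.
Using row 1: 45 + 53 + 67 + ? → (1,1) = 208 − 165 = 43.
From column 1, 208 − (43 + 65 + 63) gives (4,1) = 37.
Column 3: 53 + 47 + 59 + ? = 208, so (3,3) = 49.
Main diagonal must total 208; the given cells sum to 147, so (4,4) = 61.
The remaining cell in anti-diagonal is (3,2) = 208 − 151 = 57.
Using row 3: 63 + 57 + 49 + ? → (3,4) = 208 − 169 = 39.
Row 4: 37 + 59 + 61 + ? = 208, so (4,2) = 51.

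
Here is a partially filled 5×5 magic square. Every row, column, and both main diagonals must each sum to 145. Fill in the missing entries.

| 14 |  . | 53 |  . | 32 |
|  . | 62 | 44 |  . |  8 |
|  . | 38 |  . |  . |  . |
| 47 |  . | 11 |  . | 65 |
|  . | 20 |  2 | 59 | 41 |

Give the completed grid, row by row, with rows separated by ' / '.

Row 5 needs 145; the known cells sum to 122, so (5,1) = 23.
The remaining cell in column 3 is (3,3) = 145 − 110 = 35.
Column 5 must total 145; the given cells sum to 146, so (3,5) = -1.
Main diagonal: 14 + 62 + 35 + 41 + ? = 145, so (4,4) = -7.
The remaining cell in row 4 is (4,2) = 145 − 116 = 29.
From column 2, 145 − (62 + 38 + 29 + 20) gives (1,2) = -4.
Anti-diagonal: 32 + 35 + 29 + 23 + ? = 145, so (2,4) = 26.
Row 1 must total 145; the given cells sum to 95, so (1,4) = 50.
Using row 2: 62 + 44 + 26 + 8 + ? → (2,1) = 145 − 140 = 5.
Column 1 must total 145; the given cells sum to 89, so (3,1) = 56.
From column 4, 145 − (50 + 26 + (-7) + 59) gives (3,4) = 17.

14 -4 53 50 32 / 5 62 44 26 8 / 56 38 35 17 -1 / 47 29 11 -7 65 / 23 20 2 59 41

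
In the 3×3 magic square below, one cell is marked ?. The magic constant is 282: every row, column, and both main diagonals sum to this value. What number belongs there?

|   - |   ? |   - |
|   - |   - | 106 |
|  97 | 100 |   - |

88

Row 3: 97 + 100 + ? = 282, so (3,3) = 85.
Column 3: 106 + 85 + ? = 282, so (1,3) = 91.
The remaining cell in anti-diagonal is (2,2) = 282 − 188 = 94.
Row 2: 94 + 106 + ? = 282, so (2,1) = 82.
Using column 1: 82 + 97 + ? → (1,1) = 282 − 179 = 103.
Column 2: 94 + 100 + ? = 282, so (1,2) = 88.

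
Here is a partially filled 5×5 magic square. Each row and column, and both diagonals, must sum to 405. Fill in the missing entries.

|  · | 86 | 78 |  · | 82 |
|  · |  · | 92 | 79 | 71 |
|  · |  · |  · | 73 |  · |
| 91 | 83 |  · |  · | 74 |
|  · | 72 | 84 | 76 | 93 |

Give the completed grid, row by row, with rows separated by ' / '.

69 86 78 90 82 / 88 75 92 79 71 / 77 89 81 73 85 / 91 83 70 87 74 / 80 72 84 76 93

Row 5 needs 405; the known cells sum to 325, so (5,1) = 80.
Column 5: 82 + 71 + 74 + 93 + ? = 405, so (3,5) = 85.
Using anti-diagonal: 82 + 79 + 83 + 80 + ? → (3,3) = 405 − 324 = 81.
From column 3, 405 − (78 + 92 + 81 + 84) gives (4,3) = 70.
The remaining cell in row 4 is (4,4) = 405 − 318 = 87.
Column 4 needs 405; the known cells sum to 315, so (1,4) = 90.
Row 1 needs 405; the known cells sum to 336, so (1,1) = 69.
Main diagonal must total 405; the given cells sum to 330, so (2,2) = 75.
From row 2, 405 − (75 + 92 + 79 + 71) gives (2,1) = 88.
Column 1 needs 405; the known cells sum to 328, so (3,1) = 77.
The remaining cell in column 2 is (3,2) = 405 − 316 = 89.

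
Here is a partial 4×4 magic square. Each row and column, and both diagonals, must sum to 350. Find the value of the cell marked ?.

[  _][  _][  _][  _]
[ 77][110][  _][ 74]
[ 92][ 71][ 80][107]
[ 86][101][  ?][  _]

Using row 2: 77 + 110 + 74 + ? → (2,3) = 350 − 261 = 89.
The remaining cell in column 1 is (1,1) = 350 − 255 = 95.
Using column 2: 110 + 71 + 101 + ? → (1,2) = 350 − 282 = 68.
Main diagonal: 95 + 110 + 80 + ? = 350, so (4,4) = 65.
The remaining cell in anti-diagonal is (1,4) = 350 − 246 = 104.
Row 1: 95 + 68 + 104 + ? = 350, so (1,3) = 83.
Row 4: 86 + 101 + 65 + ? = 350, so (4,3) = 98.

98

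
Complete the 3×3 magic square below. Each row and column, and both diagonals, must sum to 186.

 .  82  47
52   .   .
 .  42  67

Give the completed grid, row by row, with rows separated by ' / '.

From row 1, 186 − (82 + 47) gives (1,1) = 57.
Row 3 must total 186; the given cells sum to 109, so (3,1) = 77.
The remaining cell in column 2 is (2,2) = 186 − 124 = 62.
The remaining cell in column 3 is (2,3) = 186 − 114 = 72.

57 82 47 / 52 62 72 / 77 42 67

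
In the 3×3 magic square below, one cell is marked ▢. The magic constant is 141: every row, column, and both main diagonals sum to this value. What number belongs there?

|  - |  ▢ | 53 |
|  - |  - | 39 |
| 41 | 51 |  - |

Row 3 must total 141; the given cells sum to 92, so (3,3) = 49.
Anti-diagonal must total 141; the given cells sum to 94, so (2,2) = 47.
The remaining cell in row 2 is (2,1) = 141 − 86 = 55.
Column 1: 55 + 41 + ? = 141, so (1,1) = 45.
Column 2 needs 141; the known cells sum to 98, so (1,2) = 43.

43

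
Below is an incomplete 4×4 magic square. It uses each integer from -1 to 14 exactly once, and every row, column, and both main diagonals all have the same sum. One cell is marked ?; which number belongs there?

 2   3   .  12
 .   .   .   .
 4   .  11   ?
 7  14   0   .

10

The entries are -1 through 14, which sum to 104, so each line sums to 104/4 = 26.
Using row 1: 2 + 3 + 12 + ? → (1,3) = 26 − 17 = 9.
The remaining cell in row 4 is (4,4) = 26 − 21 = 5.
Using column 1: 2 + 4 + 7 + ? → (2,1) = 26 − 13 = 13.
From column 3, 26 − (9 + 11 + 0) gives (2,3) = 6.
Main diagonal needs 26; the known cells sum to 18, so (2,2) = 8.
Anti-diagonal needs 26; the known cells sum to 25, so (3,2) = 1.
Row 2 needs 26; the known cells sum to 27, so (2,4) = -1.
Using row 3: 4 + 1 + 11 + ? → (3,4) = 26 − 16 = 10.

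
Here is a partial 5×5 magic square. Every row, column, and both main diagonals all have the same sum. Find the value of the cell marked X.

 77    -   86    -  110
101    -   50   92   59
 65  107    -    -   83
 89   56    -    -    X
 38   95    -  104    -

47

Column 1 is complete and sums to 370; that is the magic constant.
Row 2: 101 + 50 + 92 + 59 + ? = 370, so (2,2) = 68.
Column 2: 68 + 107 + 56 + 95 + ? = 370, so (1,2) = 44.
The remaining cell in anti-diagonal is (3,3) = 370 − 296 = 74.
Using row 1: 77 + 44 + 86 + 110 + ? → (1,4) = 370 − 317 = 53.
Row 3: 65 + 107 + 74 + 83 + ? = 370, so (3,4) = 41.
The remaining cell in column 4 is (4,4) = 370 − 290 = 80.
The remaining cell in main diagonal is (5,5) = 370 − 299 = 71.
Row 5: 38 + 95 + 104 + 71 + ? = 370, so (5,3) = 62.
Column 3: 86 + 50 + 74 + 62 + ? = 370, so (4,3) = 98.
Column 5 must total 370; the given cells sum to 323, so (4,5) = 47.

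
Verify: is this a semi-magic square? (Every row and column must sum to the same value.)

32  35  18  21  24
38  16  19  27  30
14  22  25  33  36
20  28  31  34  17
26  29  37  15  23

Yes

Row 1: 32 + 35 + 18 + 21 + 24 = 130.
Row 2: 38 + 16 + 19 + 27 + 30 = 130.
Row 3: 14 + 22 + 25 + 33 + 36 = 130.
Row 4: 20 + 28 + 31 + 34 + 17 = 130.
Row 5: 26 + 29 + 37 + 15 + 23 = 130.
Column 1: 32 + 38 + 14 + 20 + 26 = 130.
Column 2: 35 + 16 + 22 + 28 + 29 = 130.
Column 3: 18 + 19 + 25 + 31 + 37 = 130.
Column 4: 21 + 27 + 33 + 34 + 15 = 130.
Column 5: 24 + 30 + 36 + 17 + 23 = 130.
All lines sum to 130.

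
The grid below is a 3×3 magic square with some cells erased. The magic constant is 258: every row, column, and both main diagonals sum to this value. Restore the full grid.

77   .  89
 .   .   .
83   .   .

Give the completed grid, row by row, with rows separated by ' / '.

Row 1 needs 258; the known cells sum to 166, so (1,2) = 92.
Column 1: 77 + 83 + ? = 258, so (2,1) = 98.
Anti-diagonal must total 258; the given cells sum to 172, so (2,2) = 86.
Row 2 must total 258; the given cells sum to 184, so (2,3) = 74.
Column 2: 92 + 86 + ? = 258, so (3,2) = 80.
From column 3, 258 − (89 + 74) gives (3,3) = 95.

77 92 89 / 98 86 74 / 83 80 95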